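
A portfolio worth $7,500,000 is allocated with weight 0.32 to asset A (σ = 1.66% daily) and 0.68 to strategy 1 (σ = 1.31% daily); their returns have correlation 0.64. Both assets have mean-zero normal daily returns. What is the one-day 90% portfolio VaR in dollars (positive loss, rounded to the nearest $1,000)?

$125,000

σ_p² = 0.32²·1.66² + 0.68²·1.31² + 2·0.64·0.32·0.68·1.66·1.31 = 1.6814 (%²).
σ_p = √1.6814 = 1.297%.
At 90%, z = 1.282.
VaR = 1.282 × 1.297% = 1.663%; on $7,500,000 that is $124,725.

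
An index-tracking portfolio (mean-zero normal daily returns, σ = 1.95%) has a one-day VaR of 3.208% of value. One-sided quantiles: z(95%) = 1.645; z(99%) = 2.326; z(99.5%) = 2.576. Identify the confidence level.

95%

Implied z = VaR/σ = 3.208 / 1.95 = 1.645.
This matches z(95%) = 1.645.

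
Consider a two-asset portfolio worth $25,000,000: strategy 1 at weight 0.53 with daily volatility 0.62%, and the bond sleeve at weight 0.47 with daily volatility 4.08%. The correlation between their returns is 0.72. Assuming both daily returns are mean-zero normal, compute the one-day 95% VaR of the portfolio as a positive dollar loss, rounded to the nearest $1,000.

σ_p² = 0.53²·0.62² + 0.47²·4.08² + 2·0.72·0.53·0.47·0.62·4.08 = 4.6925 (%²).
σ_p = √4.6925 = 2.166%.
At 95%, z = 1.645.
VaR = 1.645 × 2.166% = 3.563%; on $25,000,000 that is $890,750.

$891,000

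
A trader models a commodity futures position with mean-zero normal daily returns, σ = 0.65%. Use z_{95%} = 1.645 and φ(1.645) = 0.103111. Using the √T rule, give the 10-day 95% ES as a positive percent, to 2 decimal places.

4.24%

σ_{10d} = 0.65% × √10 = 2.055%.
ES multiplier = φ(z)/(1−α) = 0.103111/0.05 = 2.062.
ES = 2.055% × 2.062 = 4.237%.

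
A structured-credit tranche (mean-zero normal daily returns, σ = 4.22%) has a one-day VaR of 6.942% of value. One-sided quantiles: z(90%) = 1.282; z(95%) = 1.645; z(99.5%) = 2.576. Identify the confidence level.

95%

Implied z = VaR/σ = 6.942 / 4.22 = 1.645.
This matches z(95%) = 1.645.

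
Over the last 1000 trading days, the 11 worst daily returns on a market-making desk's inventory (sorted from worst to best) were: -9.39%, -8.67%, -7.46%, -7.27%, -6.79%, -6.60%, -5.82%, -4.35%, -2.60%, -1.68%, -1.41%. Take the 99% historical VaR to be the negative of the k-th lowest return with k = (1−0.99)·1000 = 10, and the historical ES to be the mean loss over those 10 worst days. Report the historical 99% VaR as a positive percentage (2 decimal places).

k = 10; the 10th lowest return is -1.68%, so VaR = 1.68%.

1.68%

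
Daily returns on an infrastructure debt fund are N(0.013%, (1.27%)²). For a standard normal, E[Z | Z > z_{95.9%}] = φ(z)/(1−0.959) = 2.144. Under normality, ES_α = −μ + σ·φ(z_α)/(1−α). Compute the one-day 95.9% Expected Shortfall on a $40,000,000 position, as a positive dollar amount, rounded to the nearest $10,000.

ES = −(0.013%) + 1.27% × 2.144 = 2.710%.
On $40,000,000: 0.02710 × $40,000,000 = $1,084,000.

$1,080,000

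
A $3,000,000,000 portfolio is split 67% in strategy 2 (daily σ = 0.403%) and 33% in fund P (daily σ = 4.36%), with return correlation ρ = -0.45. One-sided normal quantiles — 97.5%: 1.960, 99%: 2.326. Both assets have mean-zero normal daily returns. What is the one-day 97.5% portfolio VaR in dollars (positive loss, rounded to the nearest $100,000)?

$78,700,000

σ_p² = 0.67²·0.403² + 0.33²·4.36² + 2·-0.45·0.67·0.33·0.403·4.36 = 1.7934 (%²).
σ_p = √1.7934 = 1.339%.
VaR = 1.960 × 1.339% = 2.624%; on $3,000,000,000 that is $78,720,000.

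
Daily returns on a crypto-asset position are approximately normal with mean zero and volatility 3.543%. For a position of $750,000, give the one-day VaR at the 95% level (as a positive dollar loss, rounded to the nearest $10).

At 95% one-sided, z = 1.645.
VaR = z·σ = 1.645 × 3.543% = 5.828%.
On $750,000: 0.05828 × $750,000 = $43,710.

$43,710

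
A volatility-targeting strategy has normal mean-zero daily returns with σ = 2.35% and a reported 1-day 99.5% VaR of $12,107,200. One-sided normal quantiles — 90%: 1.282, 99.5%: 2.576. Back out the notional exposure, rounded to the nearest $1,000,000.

VaR as a fraction of value: z·σ = 2.576 × 2.35% = 6.0536%.
Position = $12,107,200 / 0.060536 = $200,000,000.

$200,000,000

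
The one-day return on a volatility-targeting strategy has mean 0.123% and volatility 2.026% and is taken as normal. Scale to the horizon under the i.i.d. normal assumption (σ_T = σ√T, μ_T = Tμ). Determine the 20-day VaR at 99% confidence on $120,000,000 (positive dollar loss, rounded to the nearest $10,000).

$22,340,000

At 99%, z = 2.326.
σ_{20d} = 2.026% × √20 = 9.061%; μ_{20d} = 20 × 0.123% = 2.460%.
VaR = −(2.460%) + 2.326 × 9.061% = 18.616%.
On $120,000,000: 0.18616 × $120,000,000 = $22,339,200.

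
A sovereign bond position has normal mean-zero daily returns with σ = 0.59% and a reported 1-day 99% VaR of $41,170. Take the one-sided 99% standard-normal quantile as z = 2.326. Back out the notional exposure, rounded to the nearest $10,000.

$3,000,000

VaR as a fraction of value: z·σ = 2.326 × 0.59% = 1.37234%.
Position = $41,170 / 0.0137234 = $2,999,985.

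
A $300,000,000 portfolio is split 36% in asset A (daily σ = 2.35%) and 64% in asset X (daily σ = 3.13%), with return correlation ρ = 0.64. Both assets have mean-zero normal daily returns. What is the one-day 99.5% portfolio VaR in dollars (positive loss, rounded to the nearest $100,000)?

σ_p² = 0.36²·2.35² + 0.64²·3.13² + 2·0.64·0.36·0.64·2.35·3.13 = 6.8978 (%²).
σ_p = √6.8978 = 2.626%.
At 99.5%, z = 2.576.
VaR = 2.576 × 2.626% = 6.765%; on $300,000,000 that is $20,295,000.

$20,300,000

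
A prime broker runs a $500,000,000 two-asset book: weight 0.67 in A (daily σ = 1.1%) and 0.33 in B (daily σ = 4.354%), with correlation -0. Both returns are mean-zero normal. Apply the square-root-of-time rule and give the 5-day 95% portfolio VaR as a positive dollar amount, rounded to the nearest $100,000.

σ_p = √(0.67²·1.1² + 0.33²·4.354² + 2·-0·0.67·0.33·1.1·4.354) = 1.615%.
σ_{5d} = 1.615% × √5 = 3.611%.
z(95%) = 1.645.
VaR = 1.645 × 3.611% = 5.940%; on $500,000,000 that is $29,700,000.

$29,700,000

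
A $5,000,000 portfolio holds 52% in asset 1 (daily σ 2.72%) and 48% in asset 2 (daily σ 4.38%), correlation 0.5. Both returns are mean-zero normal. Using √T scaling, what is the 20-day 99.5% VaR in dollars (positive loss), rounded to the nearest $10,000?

σ_p = √(0.52²·2.72² + 0.48²·4.38² + 2·0.5·0.52·0.48·2.72·4.38) = 3.065%.
σ_{20d} = 3.065% × √20 = 13.707%.
z(99.5%) = 2.576.
VaR = 2.576 × 13.707% = 35.309%; on $5,000,000 that is $1,765,450.

$1,770,000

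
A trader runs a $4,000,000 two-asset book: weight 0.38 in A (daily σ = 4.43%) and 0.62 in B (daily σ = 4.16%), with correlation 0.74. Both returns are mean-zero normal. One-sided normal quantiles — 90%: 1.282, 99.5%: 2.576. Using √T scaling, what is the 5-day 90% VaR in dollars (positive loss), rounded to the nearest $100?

$457,400

σ_p = √(0.38²·4.43² + 0.62²·4.16² + 2·0.74·0.38·0.62·4.43·4.16) = 3.989%.
σ_{5d} = 3.989% × √5 = 8.920%.
VaR = 1.282 × 8.920% = 11.435%; on $4,000,000 that is $457,400.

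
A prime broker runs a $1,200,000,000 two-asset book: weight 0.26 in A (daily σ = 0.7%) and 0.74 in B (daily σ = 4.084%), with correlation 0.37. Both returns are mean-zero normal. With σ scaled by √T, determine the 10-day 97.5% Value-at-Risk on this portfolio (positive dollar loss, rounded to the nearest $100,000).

$230,100,000

σ_p = √(0.26²·0.7² + 0.74²·4.084² + 2·0.37·0.26·0.74·0.7·4.084) = 3.094%.
σ_{10d} = 3.094% × √10 = 9.784%.
z(97.5%) = 1.960.
VaR = 1.960 × 9.784% = 19.177%; on $1,200,000,000 that is $230,124,000.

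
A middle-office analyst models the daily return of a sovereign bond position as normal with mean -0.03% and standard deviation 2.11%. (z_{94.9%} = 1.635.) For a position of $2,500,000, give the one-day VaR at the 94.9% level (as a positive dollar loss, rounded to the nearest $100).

$87,000

VaR = −μ + z·σ = −(-0.03%) + 1.635 × 2.11% = 3.480%.
On $2,500,000: 0.03480 × $2,500,000 = $87,000.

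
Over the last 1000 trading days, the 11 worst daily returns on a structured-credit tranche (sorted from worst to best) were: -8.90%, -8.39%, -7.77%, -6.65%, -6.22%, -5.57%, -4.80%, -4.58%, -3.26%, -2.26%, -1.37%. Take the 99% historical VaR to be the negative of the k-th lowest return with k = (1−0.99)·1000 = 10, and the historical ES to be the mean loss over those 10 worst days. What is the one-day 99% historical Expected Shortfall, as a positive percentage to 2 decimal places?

5.84%

The 10 worst returns sum to -58.40%.
ES = −(-58.40%) / 10 = 5.84%.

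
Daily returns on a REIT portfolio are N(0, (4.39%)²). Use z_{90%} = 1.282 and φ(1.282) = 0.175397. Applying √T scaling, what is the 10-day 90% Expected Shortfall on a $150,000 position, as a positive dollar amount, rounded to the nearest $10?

σ_{10d} = 4.39% × √10 = 13.882%.
ES multiplier = φ(z)/(1−α) = 0.175397/0.1 = 1.754.
ES = 13.882% × 1.754 = 24.349%; on $150,000: $36,524.

$36,520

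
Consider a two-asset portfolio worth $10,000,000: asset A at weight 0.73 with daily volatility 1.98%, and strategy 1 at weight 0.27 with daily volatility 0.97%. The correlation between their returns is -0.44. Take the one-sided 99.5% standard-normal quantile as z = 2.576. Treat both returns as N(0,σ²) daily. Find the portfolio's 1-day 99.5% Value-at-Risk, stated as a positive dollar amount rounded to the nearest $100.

$348,000

σ_p² = 0.73²·1.98² + 0.27²·0.97² + 2·-0.44·0.73·0.27·1.98·0.97 = 1.8246 (%²).
σ_p = √1.8246 = 1.351%.
VaR = 2.576 × 1.351% = 3.480%; on $10,000,000 that is $348,000.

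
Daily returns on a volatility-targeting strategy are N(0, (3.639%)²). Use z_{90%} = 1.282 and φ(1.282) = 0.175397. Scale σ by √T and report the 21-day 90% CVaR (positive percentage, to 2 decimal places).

σ_{21d} = 3.639% × √21 = 16.676%.
ES multiplier = φ(z)/(1−α) = 0.175397/0.1 = 1.754.
ES = 16.676% × 1.754 = 29.250%.

29.25%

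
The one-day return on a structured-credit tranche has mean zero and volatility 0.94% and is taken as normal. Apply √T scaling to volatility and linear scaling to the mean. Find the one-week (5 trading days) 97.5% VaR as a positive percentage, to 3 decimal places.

At 97.5%, z = 1.960.
σ_{5d} = 0.94% × √5 = 2.102%.
VaR = 1.960 × 2.102% = 4.120%.

4.120%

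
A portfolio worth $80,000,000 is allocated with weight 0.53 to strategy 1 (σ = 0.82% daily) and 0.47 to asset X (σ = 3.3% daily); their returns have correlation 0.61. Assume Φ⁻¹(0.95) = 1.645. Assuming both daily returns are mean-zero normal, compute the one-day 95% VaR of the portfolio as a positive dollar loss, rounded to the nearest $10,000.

σ_p² = 0.53²·0.82² + 0.47²·3.3² + 2·0.61·0.53·0.47·0.82·3.3 = 3.4168 (%²).
σ_p = √3.4168 = 1.848%.
VaR = 1.645 × 1.848% = 3.040%; on $80,000,000 that is $2,432,000.

$2,430,000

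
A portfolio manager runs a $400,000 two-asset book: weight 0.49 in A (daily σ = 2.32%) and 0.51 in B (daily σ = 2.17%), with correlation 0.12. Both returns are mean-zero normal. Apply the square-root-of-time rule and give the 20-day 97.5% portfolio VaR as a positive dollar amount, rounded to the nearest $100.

$58,900

σ_p = √(0.49²·2.32² + 0.51²·2.17² + 2·0.12·0.49·0.51·2.32·2.17) = 1.679%.
σ_{20d} = 1.679% × √20 = 7.509%.
z(97.5%) = 1.960.
VaR = 1.960 × 7.509% = 14.718%; on $400,000 that is $58,872.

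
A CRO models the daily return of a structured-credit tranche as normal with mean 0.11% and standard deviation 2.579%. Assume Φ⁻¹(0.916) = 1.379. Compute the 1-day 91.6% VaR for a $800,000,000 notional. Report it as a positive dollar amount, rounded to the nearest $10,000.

VaR = −μ + z·σ = −(0.11%) + 1.379 × 2.579% = 3.446%.
On $800,000,000: 0.03446 × $800,000,000 = $27,568,000.

$27,570,000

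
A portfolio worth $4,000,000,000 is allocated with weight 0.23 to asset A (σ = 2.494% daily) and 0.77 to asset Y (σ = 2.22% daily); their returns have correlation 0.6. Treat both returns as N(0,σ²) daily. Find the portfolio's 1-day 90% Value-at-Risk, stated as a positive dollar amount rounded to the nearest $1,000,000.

σ_p² = 0.23²·2.494² + 0.77²·2.22² + 2·0.6·0.23·0.77·2.494·2.22 = 4.4277 (%²).
σ_p = √4.4277 = 2.104%.
At 90%, z = 1.282.
VaR = 1.282 × 2.104% = 2.697%; on $4,000,000,000 that is $107,880,000.

$108,000,000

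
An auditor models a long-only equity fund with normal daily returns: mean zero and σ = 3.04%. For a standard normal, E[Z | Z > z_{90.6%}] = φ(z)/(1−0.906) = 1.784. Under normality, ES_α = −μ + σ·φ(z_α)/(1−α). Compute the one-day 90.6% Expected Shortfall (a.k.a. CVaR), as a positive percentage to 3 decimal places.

5.423%

ES = 3.04% × 1.784 = 5.423%.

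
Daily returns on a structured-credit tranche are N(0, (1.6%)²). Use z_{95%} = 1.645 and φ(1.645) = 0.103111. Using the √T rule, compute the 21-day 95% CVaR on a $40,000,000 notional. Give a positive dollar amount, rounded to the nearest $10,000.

σ_{21d} = 1.6% × √21 = 7.332%.
ES multiplier = φ(z)/(1−α) = 0.103111/0.05 = 2.062.
ES = 7.332% × 2.062 = 15.119%; on $40,000,000: $6,047,600.

$6,050,000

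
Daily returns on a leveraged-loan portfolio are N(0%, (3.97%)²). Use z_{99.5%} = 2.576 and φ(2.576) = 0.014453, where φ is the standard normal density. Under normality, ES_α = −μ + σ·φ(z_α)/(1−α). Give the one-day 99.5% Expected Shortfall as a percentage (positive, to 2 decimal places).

Tail multiplier: φ(z)/(1−α) = 0.014453 / 0.005 = 2.891.
ES = 3.97% × 2.891 = 11.477%.

11.48%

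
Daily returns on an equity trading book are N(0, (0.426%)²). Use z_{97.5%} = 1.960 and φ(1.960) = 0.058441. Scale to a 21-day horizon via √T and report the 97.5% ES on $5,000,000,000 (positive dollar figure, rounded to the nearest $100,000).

$228,200,000

σ_{21d} = 0.426% × √21 = 1.952%.
ES multiplier = φ(z)/(1−α) = 0.058441/0.025 = 2.338.
ES = 1.952% × 2.338 = 4.564%; on $5,000,000,000: $228,200,000.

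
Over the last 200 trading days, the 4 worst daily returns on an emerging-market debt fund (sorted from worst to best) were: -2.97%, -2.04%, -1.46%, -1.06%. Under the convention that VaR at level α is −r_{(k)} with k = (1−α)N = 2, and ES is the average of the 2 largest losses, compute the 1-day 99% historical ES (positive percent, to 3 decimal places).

2.505%

The 2 worst returns sum to -5.01%.
ES = −(-5.01%) / 2 = 2.505%.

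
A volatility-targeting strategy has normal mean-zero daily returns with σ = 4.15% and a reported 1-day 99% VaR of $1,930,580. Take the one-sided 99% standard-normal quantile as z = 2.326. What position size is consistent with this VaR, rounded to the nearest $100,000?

VaR as a fraction of value: z·σ = 2.326 × 4.15% = 9.6529%.
Position = $1,930,580 / 0.096529 = $20,000,000.

$20,000,000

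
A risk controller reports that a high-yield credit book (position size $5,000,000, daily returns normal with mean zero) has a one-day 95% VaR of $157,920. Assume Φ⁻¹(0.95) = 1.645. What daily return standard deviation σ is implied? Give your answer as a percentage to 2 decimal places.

VaR as a fraction: $157,920 / $5,000,000 = 3.158%.
σ = VaR / z = 3.158% / 1.645 = 1.920%.

1.92%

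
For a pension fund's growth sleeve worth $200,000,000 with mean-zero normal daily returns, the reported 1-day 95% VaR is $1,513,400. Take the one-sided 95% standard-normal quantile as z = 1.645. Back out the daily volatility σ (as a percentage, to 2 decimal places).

VaR as a fraction: $1,513,400 / $200,000,000 = 0.757%.
σ = VaR / z = 0.757% / 1.645 = 0.460%.

0.46%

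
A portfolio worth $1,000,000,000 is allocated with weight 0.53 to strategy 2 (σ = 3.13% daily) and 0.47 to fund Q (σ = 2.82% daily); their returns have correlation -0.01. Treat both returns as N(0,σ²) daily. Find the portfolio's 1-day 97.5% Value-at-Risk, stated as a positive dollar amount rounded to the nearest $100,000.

$41,400,000

σ_p² = 0.53²·3.13² + 0.47²·2.82² + 2·-0.01·0.53·0.47·3.13·2.82 = 4.4647 (%²).
σ_p = √4.4647 = 2.113%.
At 97.5%, z = 1.960.
VaR = 1.960 × 2.113% = 4.141%; on $1,000,000,000 that is $41,410,000.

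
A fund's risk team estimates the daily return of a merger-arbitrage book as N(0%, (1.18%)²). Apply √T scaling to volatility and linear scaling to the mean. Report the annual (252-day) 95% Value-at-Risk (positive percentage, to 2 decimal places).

30.81%

At 95%, z = 1.645.
σ_{252d} = 1.18% × √252 = 18.732%.
VaR = 1.645 × 18.732% = 30.814%.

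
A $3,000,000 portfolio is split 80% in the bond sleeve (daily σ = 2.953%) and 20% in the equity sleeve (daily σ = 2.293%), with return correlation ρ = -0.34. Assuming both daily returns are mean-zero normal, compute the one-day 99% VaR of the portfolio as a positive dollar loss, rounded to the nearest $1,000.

σ_p² = 0.8²·2.953² + 0.2²·2.293² + 2·-0.34·0.8·0.2·2.953·2.293 = 5.0545 (%²).
σ_p = √5.0545 = 2.248%.
At 99%, z = 2.326.
VaR = 2.326 × 2.248% = 5.229%; on $3,000,000 that is $156,870.

$157,000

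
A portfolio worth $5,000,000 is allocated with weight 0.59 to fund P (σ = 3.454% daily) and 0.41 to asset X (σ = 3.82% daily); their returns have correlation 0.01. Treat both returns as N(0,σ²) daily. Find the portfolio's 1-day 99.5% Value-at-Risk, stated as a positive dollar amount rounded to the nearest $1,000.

$333,000

σ_p² = 0.59²·3.454² + 0.41²·3.82² + 2·0.01·0.59·0.41·3.454·3.82 = 6.6697 (%²).
σ_p = √6.6697 = 2.583%.
At 99.5%, z = 2.576.
VaR = 2.576 × 2.583% = 6.654%; on $5,000,000 that is $332,700.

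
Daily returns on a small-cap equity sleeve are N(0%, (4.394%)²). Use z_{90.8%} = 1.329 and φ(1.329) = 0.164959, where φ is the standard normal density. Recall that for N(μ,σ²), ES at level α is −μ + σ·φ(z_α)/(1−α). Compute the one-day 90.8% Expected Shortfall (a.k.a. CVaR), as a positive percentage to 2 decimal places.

Tail multiplier: φ(z)/(1−α) = 0.164959 / 0.092 = 1.793.
ES = 4.394% × 1.793 = 7.878%.

7.88%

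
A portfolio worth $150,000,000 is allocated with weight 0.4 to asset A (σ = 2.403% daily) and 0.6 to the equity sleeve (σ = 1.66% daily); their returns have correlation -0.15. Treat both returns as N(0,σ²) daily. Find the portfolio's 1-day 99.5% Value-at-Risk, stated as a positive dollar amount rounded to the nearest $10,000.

σ_p² = 0.4²·2.403² + 0.6²·1.66² + 2·-0.15·0.4·0.6·2.403·1.66 = 1.6287 (%²).
σ_p = √1.6287 = 1.276%.
At 99.5%, z = 2.576.
VaR = 2.576 × 1.276% = 3.287%; on $150,000,000 that is $4,930,500.

$4,930,000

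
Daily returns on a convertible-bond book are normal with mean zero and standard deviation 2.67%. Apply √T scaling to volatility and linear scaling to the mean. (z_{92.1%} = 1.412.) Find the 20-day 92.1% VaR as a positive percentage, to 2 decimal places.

σ_{20d} = 2.67% × √20 = 11.941%.
VaR = 1.412 × 11.941% = 16.861%.

16.86%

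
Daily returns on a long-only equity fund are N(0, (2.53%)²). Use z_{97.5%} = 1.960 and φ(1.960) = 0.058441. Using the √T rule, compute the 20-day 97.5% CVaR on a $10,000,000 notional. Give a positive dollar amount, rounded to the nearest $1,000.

σ_{20d} = 2.53% × √20 = 11.315%.
ES multiplier = φ(z)/(1−α) = 0.058441/0.025 = 2.338.
ES = 11.315% × 2.338 = 26.454%; on $10,000,000: $2,645,400.

$2,645,000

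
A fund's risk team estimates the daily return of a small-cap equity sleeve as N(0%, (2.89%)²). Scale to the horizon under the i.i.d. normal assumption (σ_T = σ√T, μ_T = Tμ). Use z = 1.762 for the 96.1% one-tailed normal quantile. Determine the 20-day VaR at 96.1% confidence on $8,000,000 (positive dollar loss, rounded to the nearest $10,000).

σ_{20d} = 2.89% × √20 = 12.924%.
VaR = 1.762 × 12.924% = 22.772%.
On $8,000,000: 0.22772 × $8,000,000 = $1,821,760.

$1,820,000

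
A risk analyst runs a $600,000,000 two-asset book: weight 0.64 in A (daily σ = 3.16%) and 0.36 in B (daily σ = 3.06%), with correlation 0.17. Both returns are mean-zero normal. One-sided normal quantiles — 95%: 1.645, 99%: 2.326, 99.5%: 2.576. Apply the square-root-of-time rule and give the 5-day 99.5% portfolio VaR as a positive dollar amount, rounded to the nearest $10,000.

$85,090,000

σ_p = √(0.64²·3.16² + 0.36²·3.06² + 2·0.17·0.64·0.36·3.16·3.06) = 2.462%.
σ_{5d} = 2.462% × √5 = 5.505%.
VaR = 2.576 × 5.505% = 14.181%; on $600,000,000 that is $85,086,000.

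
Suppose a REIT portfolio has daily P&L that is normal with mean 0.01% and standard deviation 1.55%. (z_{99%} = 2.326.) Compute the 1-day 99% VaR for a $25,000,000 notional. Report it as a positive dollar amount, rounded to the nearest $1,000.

$899,000

VaR = −μ + z·σ = −(0.01%) + 2.326 × 1.55% = 3.595%.
On $25,000,000: 0.03595 × $25,000,000 = $898,750.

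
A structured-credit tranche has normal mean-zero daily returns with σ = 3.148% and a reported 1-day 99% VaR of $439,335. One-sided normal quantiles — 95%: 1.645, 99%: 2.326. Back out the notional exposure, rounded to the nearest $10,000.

$6,000,000

VaR as a fraction of value: z·σ = 2.326 × 3.148% = 7.32225%.
Position = $439,335 / 0.0732225 = $6,000,002.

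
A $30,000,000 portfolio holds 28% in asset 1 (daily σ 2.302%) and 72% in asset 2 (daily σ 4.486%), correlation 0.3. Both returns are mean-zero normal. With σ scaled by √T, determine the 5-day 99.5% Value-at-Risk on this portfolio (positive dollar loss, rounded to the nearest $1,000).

$6,010,000

σ_p = √(0.28²·2.302² + 0.72²·4.486² + 2·0.3·0.28·0.72·2.302·4.486) = 3.478%.
σ_{5d} = 3.478% × √5 = 7.777%.
z(99.5%) = 2.576.
VaR = 2.576 × 7.777% = 20.034%; on $30,000,000 that is $6,010,200.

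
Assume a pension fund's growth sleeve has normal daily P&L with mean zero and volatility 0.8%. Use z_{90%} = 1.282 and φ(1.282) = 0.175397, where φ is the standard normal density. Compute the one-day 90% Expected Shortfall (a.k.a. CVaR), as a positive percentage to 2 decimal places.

1.40%

Tail multiplier: φ(z)/(1−α) = 0.175397 / 0.1 = 1.754.
ES = 0.8% × 1.754 = 1.403%.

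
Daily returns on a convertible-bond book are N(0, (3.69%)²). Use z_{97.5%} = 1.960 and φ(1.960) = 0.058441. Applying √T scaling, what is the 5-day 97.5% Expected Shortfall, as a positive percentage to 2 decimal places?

σ_{5d} = 3.69% × √5 = 8.251%.
ES multiplier = φ(z)/(1−α) = 0.058441/0.025 = 2.338.
ES = 8.251% × 2.338 = 19.291%.

19.29%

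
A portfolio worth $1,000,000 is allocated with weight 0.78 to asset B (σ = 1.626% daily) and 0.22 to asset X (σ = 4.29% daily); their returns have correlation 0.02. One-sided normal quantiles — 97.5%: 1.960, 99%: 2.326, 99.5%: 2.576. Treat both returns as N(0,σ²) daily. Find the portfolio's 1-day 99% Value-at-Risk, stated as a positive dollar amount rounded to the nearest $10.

$37,120

σ_p² = 0.78²·1.626² + 0.22²·4.29² + 2·0.02·0.78·0.22·1.626·4.29 = 2.5472 (%²).
σ_p = √2.5472 = 1.596%.
VaR = 2.326 × 1.596% = 3.712%; on $1,000,000 that is $37,120.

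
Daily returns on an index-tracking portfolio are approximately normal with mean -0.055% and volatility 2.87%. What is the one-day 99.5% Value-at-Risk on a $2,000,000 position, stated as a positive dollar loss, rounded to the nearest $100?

$149,000

At 99.5% one-sided, z = 2.576.
VaR = −μ + z·σ = −(-0.055%) + 2.576 × 2.87% = 7.448%.
On $2,000,000: 0.07448 × $2,000,000 = $148,960.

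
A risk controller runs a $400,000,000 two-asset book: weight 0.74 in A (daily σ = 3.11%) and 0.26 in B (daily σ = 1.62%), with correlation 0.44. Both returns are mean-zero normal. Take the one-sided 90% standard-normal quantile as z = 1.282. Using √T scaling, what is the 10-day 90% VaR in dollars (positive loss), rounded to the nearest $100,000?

σ_p = √(0.74²·3.11² + 0.26²·1.62² + 2·0.44·0.74·0.26·3.11·1.62) = 2.515%.
σ_{10d} = 2.515% × √10 = 7.953%.
VaR = 1.282 × 7.953% = 10.196%; on $400,000,000 that is $40,784,000.

$40,800,000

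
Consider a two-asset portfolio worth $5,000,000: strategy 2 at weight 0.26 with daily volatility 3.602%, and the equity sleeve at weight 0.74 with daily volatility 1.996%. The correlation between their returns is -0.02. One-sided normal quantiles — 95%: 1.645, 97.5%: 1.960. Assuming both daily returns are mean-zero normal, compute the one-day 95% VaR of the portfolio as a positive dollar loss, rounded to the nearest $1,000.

σ_p² = 0.26²·3.602² + 0.74²·1.996² + 2·-0.02·0.26·0.74·3.602·1.996 = 3.0034 (%²).
σ_p = √3.0034 = 1.733%.
VaR = 1.645 × 1.733% = 2.851%; on $5,000,000 that is $142,550.

$143,000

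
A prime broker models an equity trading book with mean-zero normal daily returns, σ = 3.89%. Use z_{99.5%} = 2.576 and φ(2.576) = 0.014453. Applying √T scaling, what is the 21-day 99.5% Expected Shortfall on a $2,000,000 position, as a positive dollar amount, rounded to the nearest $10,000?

$1,030,000

σ_{21d} = 3.89% × √21 = 17.826%.
ES multiplier = φ(z)/(1−α) = 0.014453/0.005 = 2.891.
ES = 17.826% × 2.891 = 51.535%; on $2,000,000: $1,030,700.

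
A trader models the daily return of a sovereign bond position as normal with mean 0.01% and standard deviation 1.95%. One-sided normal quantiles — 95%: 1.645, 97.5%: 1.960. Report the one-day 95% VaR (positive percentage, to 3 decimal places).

VaR = −μ + z·σ = −(0.01%) + 1.645 × 1.95% = 3.198%.

3.198%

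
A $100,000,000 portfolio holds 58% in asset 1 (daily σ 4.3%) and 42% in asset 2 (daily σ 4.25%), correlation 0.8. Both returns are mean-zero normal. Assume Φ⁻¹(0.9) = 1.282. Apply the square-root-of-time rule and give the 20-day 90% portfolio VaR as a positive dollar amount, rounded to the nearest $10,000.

$23,310,000

σ_p = √(0.58²·4.3² + 0.42²·4.25² + 2·0.8·0.58·0.42·4.3·4.25) = 4.066%.
σ_{20d} = 4.066% × √20 = 18.184%.
VaR = 1.282 × 18.184% = 23.312%; on $100,000,000 that is $23,312,000.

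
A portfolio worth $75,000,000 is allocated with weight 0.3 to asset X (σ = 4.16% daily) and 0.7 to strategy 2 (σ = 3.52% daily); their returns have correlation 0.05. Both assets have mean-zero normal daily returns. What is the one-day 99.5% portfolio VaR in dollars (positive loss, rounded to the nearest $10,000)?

σ_p² = 0.3²·4.16² + 0.7²·3.52² + 2·0.05·0.3·0.7·4.16·3.52 = 7.9363 (%²).
σ_p = √7.9363 = 2.817%.
At 99.5%, z = 2.576.
VaR = 2.576 × 2.817% = 7.257%; on $75,000,000 that is $5,442,750.

$5,440,000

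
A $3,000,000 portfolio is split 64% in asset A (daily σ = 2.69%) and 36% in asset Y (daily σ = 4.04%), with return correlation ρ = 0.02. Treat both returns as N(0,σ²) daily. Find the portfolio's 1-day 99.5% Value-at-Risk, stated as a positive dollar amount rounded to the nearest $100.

σ_p² = 0.64²·2.69² + 0.36²·4.04² + 2·0.02·0.64·0.36·2.69·4.04 = 5.1793 (%²).
σ_p = √5.1793 = 2.276%.
At 99.5%, z = 2.576.
VaR = 2.576 × 2.276% = 5.863%; on $3,000,000 that is $175,890.

$175,900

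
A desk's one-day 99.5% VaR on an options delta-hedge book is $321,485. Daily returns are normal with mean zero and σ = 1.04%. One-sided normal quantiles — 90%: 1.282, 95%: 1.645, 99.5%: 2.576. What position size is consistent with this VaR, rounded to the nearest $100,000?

VaR as a fraction of value: z·σ = 2.576 × 1.04% = 2.67904%.
Position = $321,485 / 0.0267904 = $12,000,007.

$12,000,000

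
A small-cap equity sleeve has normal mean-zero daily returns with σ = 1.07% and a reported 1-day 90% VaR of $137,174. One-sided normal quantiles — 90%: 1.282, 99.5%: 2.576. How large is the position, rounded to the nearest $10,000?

$10,000,000

VaR as a fraction of value: z·σ = 1.282 × 1.07% = 1.37174%.
Position = $137,174 / 0.0137174 = $10,000,000.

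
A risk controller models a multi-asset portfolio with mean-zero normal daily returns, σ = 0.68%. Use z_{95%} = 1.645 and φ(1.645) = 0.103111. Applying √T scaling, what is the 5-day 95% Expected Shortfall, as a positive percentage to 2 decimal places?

σ_{5d} = 0.68% × √5 = 1.521%.
ES multiplier = φ(z)/(1−α) = 0.103111/0.05 = 2.062.
ES = 1.521% × 2.062 = 3.136%.

3.14%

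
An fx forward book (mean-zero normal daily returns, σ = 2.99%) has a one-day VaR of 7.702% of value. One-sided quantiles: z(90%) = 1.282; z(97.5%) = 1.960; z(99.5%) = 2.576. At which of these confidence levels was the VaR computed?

99.5%

Implied z = VaR/σ = 7.702 / 2.99 = 2.576.
This matches z(99.5%) = 2.576.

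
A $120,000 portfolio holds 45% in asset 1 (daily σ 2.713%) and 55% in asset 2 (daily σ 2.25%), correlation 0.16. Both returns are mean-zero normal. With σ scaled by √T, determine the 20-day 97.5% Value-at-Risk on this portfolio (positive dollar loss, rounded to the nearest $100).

$19,700

σ_p = √(0.45²·2.713² + 0.55²·2.25² + 2·0.16·0.45·0.55·2.713·2.25) = 1.872%.
σ_{20d} = 1.872% × √20 = 8.372%.
z(97.5%) = 1.960.
VaR = 1.960 × 8.372% = 16.409%; on $120,000 that is $19,691.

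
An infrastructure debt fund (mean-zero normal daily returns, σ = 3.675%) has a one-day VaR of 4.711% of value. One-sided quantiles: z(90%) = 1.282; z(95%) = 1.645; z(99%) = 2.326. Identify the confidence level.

90%

Implied z = VaR/σ = 4.711 / 3.675 = 1.282.
This matches z(90%) = 1.282.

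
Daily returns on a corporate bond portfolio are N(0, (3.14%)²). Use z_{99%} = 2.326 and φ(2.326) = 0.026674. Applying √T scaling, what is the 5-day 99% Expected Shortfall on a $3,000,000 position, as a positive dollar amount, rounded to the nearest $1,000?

σ_{5d} = 3.14% × √5 = 7.021%.
ES multiplier = φ(z)/(1−α) = 0.026674/0.01 = 2.667.
ES = 7.021% × 2.667 = 18.725%; on $3,000,000: $561,750.

$562,000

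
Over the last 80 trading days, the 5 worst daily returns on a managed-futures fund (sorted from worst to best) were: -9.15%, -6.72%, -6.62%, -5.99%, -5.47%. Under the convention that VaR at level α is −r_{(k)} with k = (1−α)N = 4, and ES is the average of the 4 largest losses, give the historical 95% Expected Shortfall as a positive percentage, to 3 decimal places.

7.120%

The 4 worst returns sum to -28.48%.
ES = −(-28.48%) / 4 = 7.12% ≈ 7.120%.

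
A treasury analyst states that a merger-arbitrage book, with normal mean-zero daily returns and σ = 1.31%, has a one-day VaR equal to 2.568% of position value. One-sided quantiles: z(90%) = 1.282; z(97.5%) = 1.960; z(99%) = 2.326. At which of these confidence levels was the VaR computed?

Implied z = VaR/σ = 2.568 / 1.31 = 1.960.
This matches z(97.5%) = 1.960.

97.5%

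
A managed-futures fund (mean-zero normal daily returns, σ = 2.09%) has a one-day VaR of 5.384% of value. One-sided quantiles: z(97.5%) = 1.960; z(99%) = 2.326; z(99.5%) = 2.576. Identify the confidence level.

Implied z = VaR/σ = 5.384 / 2.09 = 2.576.
This matches z(99.5%) = 2.576.

99.5%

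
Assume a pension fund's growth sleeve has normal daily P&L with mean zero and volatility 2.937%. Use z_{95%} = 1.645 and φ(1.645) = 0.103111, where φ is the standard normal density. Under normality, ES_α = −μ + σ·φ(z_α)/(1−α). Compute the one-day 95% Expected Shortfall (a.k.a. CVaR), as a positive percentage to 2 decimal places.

Tail multiplier: φ(z)/(1−α) = 0.103111 / 0.05 = 2.062.
ES = 2.937% × 2.062 = 6.056%.

6.06%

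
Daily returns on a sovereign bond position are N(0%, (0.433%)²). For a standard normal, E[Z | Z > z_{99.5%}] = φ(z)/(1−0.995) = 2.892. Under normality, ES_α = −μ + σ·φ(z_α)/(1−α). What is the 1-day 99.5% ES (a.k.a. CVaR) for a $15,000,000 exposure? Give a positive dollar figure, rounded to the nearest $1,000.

$188,000

ES = 0.433% × 2.892 = 1.252%.
On $15,000,000: 0.01252 × $15,000,000 = $187,800.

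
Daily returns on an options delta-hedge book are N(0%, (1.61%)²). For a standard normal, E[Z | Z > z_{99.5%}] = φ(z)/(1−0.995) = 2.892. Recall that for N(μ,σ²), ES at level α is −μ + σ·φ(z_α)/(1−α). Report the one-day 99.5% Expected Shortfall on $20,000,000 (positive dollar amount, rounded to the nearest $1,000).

$931,000

ES = 1.61% × 2.892 = 4.656%.
On $20,000,000: 0.04656 × $20,000,000 = $931,200.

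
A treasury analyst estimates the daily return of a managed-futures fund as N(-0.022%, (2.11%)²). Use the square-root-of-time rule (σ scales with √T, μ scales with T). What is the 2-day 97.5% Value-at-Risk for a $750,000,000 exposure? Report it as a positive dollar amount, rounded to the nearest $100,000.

$44,200,000

At 97.5%, z = 1.960.
σ_{2d} = 2.11% × √2 = 2.984%; μ_{2d} = 2 × -0.022% = -0.044%.
VaR = −(-0.044%) + 1.960 × 2.984% = 5.893%.
On $750,000,000: 0.05893 × $750,000,000 = $44,197,500.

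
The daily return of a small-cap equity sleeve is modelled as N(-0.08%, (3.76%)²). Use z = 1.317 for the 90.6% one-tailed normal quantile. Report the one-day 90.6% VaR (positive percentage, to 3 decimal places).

VaR = −μ + z·σ = −(-0.08%) + 1.317 × 3.76% = 5.032%.

5.032%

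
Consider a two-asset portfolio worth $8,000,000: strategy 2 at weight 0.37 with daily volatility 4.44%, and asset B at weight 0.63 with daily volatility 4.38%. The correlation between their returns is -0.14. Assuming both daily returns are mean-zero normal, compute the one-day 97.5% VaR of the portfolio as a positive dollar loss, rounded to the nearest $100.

$471,500

σ_p² = 0.37²·4.44² + 0.63²·4.38² + 2·-0.14·0.37·0.63·4.44·4.38 = 9.0438 (%²).
σ_p = √9.0438 = 3.007%.
At 97.5%, z = 1.960.
VaR = 1.960 × 3.007% = 5.894%; on $8,000,000 that is $471,520.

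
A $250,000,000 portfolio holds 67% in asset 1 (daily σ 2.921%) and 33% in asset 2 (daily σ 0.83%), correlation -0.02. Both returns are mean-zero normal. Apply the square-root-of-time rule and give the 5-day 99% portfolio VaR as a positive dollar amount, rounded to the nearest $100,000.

σ_p = √(0.67²·2.921² + 0.33²·0.83² + 2·-0.02·0.67·0.33·2.921·0.83) = 1.971%.
σ_{5d} = 1.971% × √5 = 4.407%.
z(99%) = 2.326.
VaR = 2.326 × 4.407% = 10.251%; on $250,000,000 that is $25,627,500.

$25,600,000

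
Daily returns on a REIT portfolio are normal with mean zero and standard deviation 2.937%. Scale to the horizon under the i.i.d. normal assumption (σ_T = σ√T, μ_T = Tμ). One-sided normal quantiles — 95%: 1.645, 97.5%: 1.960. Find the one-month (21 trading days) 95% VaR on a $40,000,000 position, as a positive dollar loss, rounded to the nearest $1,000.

$8,856,000

σ_{21d} = 2.937% × √21 = 13.459%.
VaR = 1.645 × 13.459% = 22.140%.
On $40,000,000: 0.22140 × $40,000,000 = $8,856,000.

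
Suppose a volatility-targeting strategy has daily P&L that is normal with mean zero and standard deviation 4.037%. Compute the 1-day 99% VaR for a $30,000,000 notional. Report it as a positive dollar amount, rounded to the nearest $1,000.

At 99% one-sided, z = 2.326.
VaR = z·σ = 2.326 × 4.037% = 9.390%.
On $30,000,000: 0.09390 × $30,000,000 = $2,817,000.

$2,817,000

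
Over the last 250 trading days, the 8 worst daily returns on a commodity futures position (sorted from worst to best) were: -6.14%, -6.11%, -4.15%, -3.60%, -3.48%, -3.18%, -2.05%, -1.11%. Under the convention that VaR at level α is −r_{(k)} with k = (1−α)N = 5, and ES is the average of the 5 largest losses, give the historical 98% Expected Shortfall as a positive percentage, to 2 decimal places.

4.70%

The 5 worst returns sum to -23.48%.
ES = −(-23.48%) / 5 = 4.696% ≈ 4.70%.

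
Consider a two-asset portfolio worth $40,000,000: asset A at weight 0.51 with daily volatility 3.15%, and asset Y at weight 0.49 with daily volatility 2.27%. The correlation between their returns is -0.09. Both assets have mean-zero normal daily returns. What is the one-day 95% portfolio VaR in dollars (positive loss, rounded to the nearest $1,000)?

$1,230,000

σ_p² = 0.51²·3.15² + 0.49²·2.27² + 2·-0.09·0.51·0.49·3.15·2.27 = 3.4964 (%²).
σ_p = √3.4964 = 1.870%.
At 95%, z = 1.645.
VaR = 1.645 × 1.870% = 3.076%; on $40,000,000 that is $1,230,400.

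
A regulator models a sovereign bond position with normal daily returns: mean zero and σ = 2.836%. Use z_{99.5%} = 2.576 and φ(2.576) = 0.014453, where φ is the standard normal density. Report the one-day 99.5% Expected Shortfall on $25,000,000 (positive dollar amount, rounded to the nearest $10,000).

Tail multiplier: φ(z)/(1−α) = 0.014453 / 0.005 = 2.891.
ES = 2.836% × 2.891 = 8.199%.
On $25,000,000: 0.08199 × $25,000,000 = $2,049,750.

$2,050,000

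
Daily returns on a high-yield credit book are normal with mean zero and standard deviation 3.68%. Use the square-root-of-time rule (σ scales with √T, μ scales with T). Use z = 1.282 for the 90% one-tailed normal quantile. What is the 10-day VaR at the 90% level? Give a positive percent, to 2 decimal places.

14.92%

σ_{10d} = 3.68% × √10 = 11.637%.
VaR = 1.282 × 11.637% = 14.919%.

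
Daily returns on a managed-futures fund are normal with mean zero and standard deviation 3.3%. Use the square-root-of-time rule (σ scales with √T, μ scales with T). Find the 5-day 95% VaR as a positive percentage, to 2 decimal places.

12.14%

At 95%, z = 1.645.
σ_{5d} = 3.3% × √5 = 7.379%.
VaR = 1.645 × 7.379% = 12.138%.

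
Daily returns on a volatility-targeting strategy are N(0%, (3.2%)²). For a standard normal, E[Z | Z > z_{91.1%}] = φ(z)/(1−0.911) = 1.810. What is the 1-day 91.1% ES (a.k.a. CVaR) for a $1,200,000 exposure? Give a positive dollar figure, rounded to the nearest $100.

$69,500

ES = 3.2% × 1.810 = 5.792%.
On $1,200,000: 0.05792 × $1,200,000 = $69,504.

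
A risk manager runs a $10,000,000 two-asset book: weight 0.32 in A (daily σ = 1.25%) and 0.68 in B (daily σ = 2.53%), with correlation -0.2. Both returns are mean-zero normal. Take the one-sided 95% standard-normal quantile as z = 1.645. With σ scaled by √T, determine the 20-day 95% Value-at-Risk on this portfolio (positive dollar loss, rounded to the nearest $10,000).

σ_p = √(0.32²·1.25² + 0.68²·2.53² + 2·-0.2·0.32·0.68·1.25·2.53) = 1.687%.
σ_{20d} = 1.687% × √20 = 7.544%.
VaR = 1.645 × 7.544% = 12.410%; on $10,000,000 that is $1,241,000.

$1,240,000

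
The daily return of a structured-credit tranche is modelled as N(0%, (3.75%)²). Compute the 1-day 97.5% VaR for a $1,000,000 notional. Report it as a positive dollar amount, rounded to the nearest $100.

$73,500

At 97.5% one-sided, z = 1.960.
VaR = z·σ = 1.960 × 3.75% = 7.350%.
On $1,000,000: 0.07350 × $1,000,000 = $73,500.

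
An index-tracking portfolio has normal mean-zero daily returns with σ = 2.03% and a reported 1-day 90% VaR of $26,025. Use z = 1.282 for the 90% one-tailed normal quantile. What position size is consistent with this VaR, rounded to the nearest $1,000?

$1,000,000

VaR as a fraction of value: z·σ = 1.282 × 2.03% = 2.60246%.
Position = $26,025 / 0.0260246 = $1,000,015.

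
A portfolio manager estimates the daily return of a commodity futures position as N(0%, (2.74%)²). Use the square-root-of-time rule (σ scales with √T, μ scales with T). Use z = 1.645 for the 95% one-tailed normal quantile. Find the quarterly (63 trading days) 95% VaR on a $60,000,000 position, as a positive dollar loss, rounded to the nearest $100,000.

σ_{63d} = 2.74% × √63 = 21.748%.
VaR = 1.645 × 21.748% = 35.775%.
On $60,000,000: 0.35775 × $60,000,000 = $21,465,000.

$21,500,000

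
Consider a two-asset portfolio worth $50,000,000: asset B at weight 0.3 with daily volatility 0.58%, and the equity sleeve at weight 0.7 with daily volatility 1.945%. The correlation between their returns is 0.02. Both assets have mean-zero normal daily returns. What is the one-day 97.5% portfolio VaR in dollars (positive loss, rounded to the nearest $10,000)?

$1,350,000

σ_p² = 0.3²·0.58² + 0.7²·1.945² + 2·0.02·0.3·0.7·0.58·1.945 = 1.8934 (%²).
σ_p = √1.8934 = 1.376%.
At 97.5%, z = 1.960.
VaR = 1.960 × 1.376% = 2.697%; on $50,000,000 that is $1,348,500.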